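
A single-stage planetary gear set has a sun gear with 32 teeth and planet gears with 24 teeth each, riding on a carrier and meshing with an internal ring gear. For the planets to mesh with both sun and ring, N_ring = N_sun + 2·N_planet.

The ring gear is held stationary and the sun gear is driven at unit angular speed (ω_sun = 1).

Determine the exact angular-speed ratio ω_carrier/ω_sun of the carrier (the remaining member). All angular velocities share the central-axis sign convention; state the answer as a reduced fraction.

N_ring = 32 + 2·24 = 80
32(ω_s−ω_c) = −80(ω_r−ω_c),  ω_r=0, ω_s=1
32(1−ω_c) = −80(0−ω_c)  ⇒  112ω_c = 32  ⇒  ω_c = 2/7
ω_c/ω_s = 2/7

2/7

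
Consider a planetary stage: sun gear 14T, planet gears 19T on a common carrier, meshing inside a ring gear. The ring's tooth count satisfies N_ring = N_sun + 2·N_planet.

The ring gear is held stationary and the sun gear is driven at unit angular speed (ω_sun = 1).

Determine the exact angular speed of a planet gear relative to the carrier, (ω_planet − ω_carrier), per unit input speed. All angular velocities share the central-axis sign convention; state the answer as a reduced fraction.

N_ring = 14 + 2·19 = 52
14(ω_s−ω_c) = −52(ω_r−ω_c),  ω_r=0, ω_s=1
14(1−ω_c) = −52(0−ω_c)  ⇒  66ω_c = 14  ⇒  ω_c = 7/33
sun–planet: 14·(1−7/33) = −19·(ω_p−ω_c)  ⇒  ω_p−ω_c = −(14/19)·(26/33) = -364/627

-364/627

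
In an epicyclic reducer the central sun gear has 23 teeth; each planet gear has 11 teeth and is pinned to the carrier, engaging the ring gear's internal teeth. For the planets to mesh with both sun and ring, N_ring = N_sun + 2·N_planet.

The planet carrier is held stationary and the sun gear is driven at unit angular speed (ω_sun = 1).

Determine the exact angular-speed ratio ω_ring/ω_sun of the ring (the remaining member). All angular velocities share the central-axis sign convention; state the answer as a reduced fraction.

-23/45

N_ring = 23 + 2·11 = 45
23(ω_s−ω_c) = −45(ω_r−ω_c),  ω_c=0, ω_s=1
ω_r = 0 − (23/45)(1−0) = -23/45
ω_r/ω_s = -23/45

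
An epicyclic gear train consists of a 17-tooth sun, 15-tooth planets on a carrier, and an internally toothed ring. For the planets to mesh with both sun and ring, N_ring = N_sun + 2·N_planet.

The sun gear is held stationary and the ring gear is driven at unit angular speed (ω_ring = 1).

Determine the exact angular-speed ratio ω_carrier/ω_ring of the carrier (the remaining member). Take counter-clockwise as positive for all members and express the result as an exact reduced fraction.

47/64

N_ring = 17 + 2·15 = 47
17(ω_s−ω_c) = −47(ω_r−ω_c),  ω_s=0, ω_r=1
17(0−ω_c) = −47(1−ω_c)  ⇒  64ω_c = 47  ⇒  ω_c = 47/64
ω_c/ω_r = 47/64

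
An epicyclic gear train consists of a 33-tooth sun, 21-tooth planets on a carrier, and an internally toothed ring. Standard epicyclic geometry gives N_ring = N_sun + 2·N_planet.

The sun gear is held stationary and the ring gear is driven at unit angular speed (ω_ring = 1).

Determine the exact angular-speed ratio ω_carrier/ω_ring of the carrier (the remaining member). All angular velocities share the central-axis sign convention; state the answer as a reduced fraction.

N_ring = 33 + 2·21 = 75
33(ω_s−ω_c) = −75(ω_r−ω_c),  ω_s=0, ω_r=1
33(0−ω_c) = −75(1−ω_c)  ⇒  108ω_c = 75  ⇒  ω_c = 25/36
ω_c/ω_r = 25/36

25/36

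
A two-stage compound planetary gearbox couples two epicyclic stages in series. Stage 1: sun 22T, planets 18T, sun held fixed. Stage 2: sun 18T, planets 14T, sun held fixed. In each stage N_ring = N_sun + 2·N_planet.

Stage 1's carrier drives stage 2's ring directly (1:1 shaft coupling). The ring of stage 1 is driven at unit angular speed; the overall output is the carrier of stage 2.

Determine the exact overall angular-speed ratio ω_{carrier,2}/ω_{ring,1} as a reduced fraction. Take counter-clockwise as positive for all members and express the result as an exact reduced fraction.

Stage 1: N_ring = 22 + 2·18 = 58
Stage 1: 22(ω_s−ω_c) = −58(ω_r−ω_c),  ω_s=0, ω_r=1
Stage 1: 22(0−ω_c) = −58(1−ω_c)  ⇒  80ω_c = 58  ⇒  ω_c = 29/40
  ⇒ ω_c¹/ω_r¹ = 29/40
Stage 2: N_ring = 18 + 2·14 = 46
Stage 2: 18(ω_s−ω_c) = −46(ω_r−ω_c),  ω_s=0, ω_r=1
Stage 2: 18(0−ω_c) = −46(1−ω_c)  ⇒  64ω_c = 46  ⇒  ω_c = 23/32
  ⇒ ω_c²/ω_r² = 23/32
Coupling ω_r² = ω_c¹ ⇒ overall = 29/40 × 23/32 = 667/1280

667/1280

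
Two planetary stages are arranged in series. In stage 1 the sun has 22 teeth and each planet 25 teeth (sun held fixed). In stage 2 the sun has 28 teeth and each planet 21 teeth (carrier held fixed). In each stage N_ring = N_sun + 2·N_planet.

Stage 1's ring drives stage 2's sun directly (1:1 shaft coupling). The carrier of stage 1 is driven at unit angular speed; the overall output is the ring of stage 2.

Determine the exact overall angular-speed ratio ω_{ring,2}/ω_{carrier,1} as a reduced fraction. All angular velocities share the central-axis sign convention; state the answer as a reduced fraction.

-47/90

Stage 1: N_ring = 22 + 2·25 = 72
Stage 1: 22(ω_s−ω_c) = −72(ω_r−ω_c),  ω_s=0, ω_c=1
Stage 1: ω_r = 1 − (22/72)(0−1) = 47/36
  ⇒ ω_r¹/ω_c¹ = 47/36
Stage 2: N_ring = 28 + 2·21 = 70
Stage 2: 28(ω_s−ω_c) = −70(ω_r−ω_c),  ω_c=0, ω_s=1
Stage 2: ω_r = 0 − (28/70)(1−0) = -2/5
  ⇒ ω_r²/ω_s² = -2/5
Coupling ω_s² = ω_r¹ ⇒ overall = 47/36 × -2/5 = -47/90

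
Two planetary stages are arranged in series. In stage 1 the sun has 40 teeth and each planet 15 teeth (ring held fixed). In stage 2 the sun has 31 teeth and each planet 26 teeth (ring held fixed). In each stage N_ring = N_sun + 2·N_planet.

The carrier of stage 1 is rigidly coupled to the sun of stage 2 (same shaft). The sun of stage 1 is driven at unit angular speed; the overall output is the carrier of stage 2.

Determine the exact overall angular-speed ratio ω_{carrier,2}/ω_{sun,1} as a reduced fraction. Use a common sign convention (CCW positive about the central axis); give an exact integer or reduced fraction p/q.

Stage 1: N_ring = 40 + 2·15 = 70
Stage 1: 40(ω_s−ω_c) = −70(ω_r−ω_c),  ω_r=0, ω_s=1
Stage 1: 40(1−ω_c) = −70(0−ω_c)  ⇒  110ω_c = 40  ⇒  ω_c = 4/11
  ⇒ ω_c¹/ω_s¹ = 4/11
Stage 2: N_ring = 31 + 2·26 = 83
Stage 2: 31(ω_s−ω_c) = −83(ω_r−ω_c),  ω_r=0, ω_s=1
Stage 2: 31(1−ω_c) = −83(0−ω_c)  ⇒  114ω_c = 31  ⇒  ω_c = 31/114
  ⇒ ω_c²/ω_s² = 31/114
Coupling ω_s² = ω_c¹ ⇒ overall = 4/11 × 31/114 = 62/627

62/627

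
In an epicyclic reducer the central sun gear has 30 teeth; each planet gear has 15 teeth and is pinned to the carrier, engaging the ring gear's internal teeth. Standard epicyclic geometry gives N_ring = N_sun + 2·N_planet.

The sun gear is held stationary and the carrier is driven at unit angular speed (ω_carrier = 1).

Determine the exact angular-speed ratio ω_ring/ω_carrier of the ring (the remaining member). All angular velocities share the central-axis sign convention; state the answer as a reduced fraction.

3/2

N_ring = 30 + 2·15 = 60
30(ω_s−ω_c) = −60(ω_r−ω_c),  ω_s=0, ω_c=1
ω_r = 1 − (30/60)(0−1) = 3/2
ω_r/ω_c = 3/2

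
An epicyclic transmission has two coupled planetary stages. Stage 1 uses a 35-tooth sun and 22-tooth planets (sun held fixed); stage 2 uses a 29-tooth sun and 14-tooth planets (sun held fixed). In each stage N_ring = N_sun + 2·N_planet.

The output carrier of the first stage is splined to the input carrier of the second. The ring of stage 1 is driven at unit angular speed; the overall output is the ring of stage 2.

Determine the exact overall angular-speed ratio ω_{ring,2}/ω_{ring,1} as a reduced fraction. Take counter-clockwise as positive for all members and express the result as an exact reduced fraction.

Stage 1: N_ring = 35 + 2·22 = 79
Stage 1: 35(ω_s−ω_c) = −79(ω_r−ω_c),  ω_s=0, ω_r=1
Stage 1: 35(0−ω_c) = −79(1−ω_c)  ⇒  114ω_c = 79  ⇒  ω_c = 79/114
  ⇒ ω_c¹/ω_r¹ = 79/114
Stage 2: N_ring = 29 + 2·14 = 57
Stage 2: 29(ω_s−ω_c) = −57(ω_r−ω_c),  ω_s=0, ω_c=1
Stage 2: ω_r = 1 − (29/57)(0−1) = 86/57
  ⇒ ω_r²/ω_c² = 86/57
Coupling ω_c² = ω_c¹ ⇒ overall = 79/114 × 86/57 = 3397/3249

3397/3249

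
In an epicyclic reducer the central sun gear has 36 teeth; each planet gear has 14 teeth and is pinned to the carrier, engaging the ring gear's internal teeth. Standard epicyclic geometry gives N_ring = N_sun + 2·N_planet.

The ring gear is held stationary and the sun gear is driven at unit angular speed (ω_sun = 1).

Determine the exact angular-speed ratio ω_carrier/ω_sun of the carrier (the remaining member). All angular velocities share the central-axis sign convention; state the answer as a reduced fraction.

9/25

N_ring = 36 + 2·14 = 64
36(ω_s−ω_c) = −64(ω_r−ω_c),  ω_r=0, ω_s=1
36(1−ω_c) = −64(0−ω_c)  ⇒  100ω_c = 36  ⇒  ω_c = 9/25
ω_c/ω_s = 9/25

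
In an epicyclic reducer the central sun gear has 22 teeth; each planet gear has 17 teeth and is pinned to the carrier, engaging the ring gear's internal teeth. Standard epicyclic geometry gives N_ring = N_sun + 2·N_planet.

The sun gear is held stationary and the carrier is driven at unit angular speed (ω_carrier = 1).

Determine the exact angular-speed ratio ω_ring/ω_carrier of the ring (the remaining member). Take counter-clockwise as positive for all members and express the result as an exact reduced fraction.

39/28

N_ring = 22 + 2·17 = 56
22(ω_s−ω_c) = −56(ω_r−ω_c),  ω_s=0, ω_c=1
ω_r = 1 − (22/56)(0−1) = 39/28
ω_r/ω_c = 39/28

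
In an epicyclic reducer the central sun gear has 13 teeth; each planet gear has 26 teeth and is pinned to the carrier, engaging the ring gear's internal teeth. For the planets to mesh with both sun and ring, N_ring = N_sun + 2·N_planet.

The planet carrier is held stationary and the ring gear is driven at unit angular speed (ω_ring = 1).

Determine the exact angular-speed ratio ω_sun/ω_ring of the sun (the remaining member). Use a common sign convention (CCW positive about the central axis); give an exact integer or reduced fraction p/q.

-5

N_ring = 13 + 2·26 = 65
13(ω_s−ω_c) = −65(ω_r−ω_c),  ω_c=0, ω_r=1
ω_s = 0 − (65/13)(1−0) = -5
ω_s/ω_r = -5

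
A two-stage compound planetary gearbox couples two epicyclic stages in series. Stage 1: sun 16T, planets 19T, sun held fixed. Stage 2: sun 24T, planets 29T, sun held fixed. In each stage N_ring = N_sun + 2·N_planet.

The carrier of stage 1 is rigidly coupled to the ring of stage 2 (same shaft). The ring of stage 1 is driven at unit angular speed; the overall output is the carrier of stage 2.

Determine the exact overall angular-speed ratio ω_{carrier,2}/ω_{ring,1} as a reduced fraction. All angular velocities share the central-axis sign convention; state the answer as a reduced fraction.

1107/1855

Stage 1: N_ring = 16 + 2·19 = 54
Stage 1: 16(ω_s−ω_c) = −54(ω_r−ω_c),  ω_s=0, ω_r=1
Stage 1: 16(0−ω_c) = −54(1−ω_c)  ⇒  70ω_c = 54  ⇒  ω_c = 27/35
  ⇒ ω_c¹/ω_r¹ = 27/35
Stage 2: N_ring = 24 + 2·29 = 82
Stage 2: 24(ω_s−ω_c) = −82(ω_r−ω_c),  ω_s=0, ω_r=1
Stage 2: 24(0−ω_c) = −82(1−ω_c)  ⇒  106ω_c = 82  ⇒  ω_c = 41/53
  ⇒ ω_c²/ω_r² = 41/53
Coupling ω_r² = ω_c¹ ⇒ overall = 27/35 × 41/53 = 1107/1855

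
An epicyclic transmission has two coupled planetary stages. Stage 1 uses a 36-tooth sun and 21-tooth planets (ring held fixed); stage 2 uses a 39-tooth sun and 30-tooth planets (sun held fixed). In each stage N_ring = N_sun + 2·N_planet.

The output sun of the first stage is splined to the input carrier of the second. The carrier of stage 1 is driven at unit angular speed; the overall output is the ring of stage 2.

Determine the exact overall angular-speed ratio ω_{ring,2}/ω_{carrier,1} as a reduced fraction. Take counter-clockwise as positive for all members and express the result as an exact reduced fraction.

Stage 1: N_ring = 36 + 2·21 = 78
Stage 1: 36(ω_s−ω_c) = −78(ω_r−ω_c),  ω_r=0, ω_c=1
Stage 1: ω_s = 1 − (78/36)(0−1) = 19/6
  ⇒ ω_s¹/ω_c¹ = 19/6
Stage 2: N_ring = 39 + 2·30 = 99
Stage 2: 39(ω_s−ω_c) = −99(ω_r−ω_c),  ω_s=0, ω_c=1
Stage 2: ω_r = 1 − (39/99)(0−1) = 46/33
  ⇒ ω_r²/ω_c² = 46/33
Coupling ω_c² = ω_s¹ ⇒ overall = 19/6 × 46/33 = 437/99

437/99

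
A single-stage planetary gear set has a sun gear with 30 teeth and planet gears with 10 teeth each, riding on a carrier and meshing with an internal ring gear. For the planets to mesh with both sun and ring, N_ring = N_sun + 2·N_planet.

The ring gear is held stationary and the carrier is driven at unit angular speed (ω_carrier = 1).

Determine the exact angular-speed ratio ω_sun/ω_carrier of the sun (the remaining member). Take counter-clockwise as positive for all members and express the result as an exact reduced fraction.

N_ring = 30 + 2·10 = 50
30(ω_s−ω_c) = −50(ω_r−ω_c),  ω_r=0, ω_c=1
ω_s = 1 − (50/30)(0−1) = 8/3
ω_s/ω_c = 8/3

8/3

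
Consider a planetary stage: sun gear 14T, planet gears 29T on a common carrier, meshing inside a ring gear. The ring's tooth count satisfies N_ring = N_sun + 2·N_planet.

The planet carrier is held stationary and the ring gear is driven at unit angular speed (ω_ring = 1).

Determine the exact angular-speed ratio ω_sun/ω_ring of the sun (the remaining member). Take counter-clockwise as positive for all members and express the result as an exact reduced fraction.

N_ring = 14 + 2·29 = 72
14(ω_s−ω_c) = −72(ω_r−ω_c),  ω_c=0, ω_r=1
ω_s = 0 − (72/14)(1−0) = -36/7
ω_s/ω_r = -36/7

-36/7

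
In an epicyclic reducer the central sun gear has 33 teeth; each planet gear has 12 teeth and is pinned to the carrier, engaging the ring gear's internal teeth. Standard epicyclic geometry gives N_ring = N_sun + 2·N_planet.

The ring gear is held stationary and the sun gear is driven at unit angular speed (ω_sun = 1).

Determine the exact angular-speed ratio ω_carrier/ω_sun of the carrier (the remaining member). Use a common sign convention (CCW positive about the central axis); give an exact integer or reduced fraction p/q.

N_ring = 33 + 2·12 = 57
33(ω_s−ω_c) = −57(ω_r−ω_c),  ω_r=0, ω_s=1
33(1−ω_c) = −57(0−ω_c)  ⇒  90ω_c = 33  ⇒  ω_c = 11/30
ω_c/ω_s = 11/30

11/30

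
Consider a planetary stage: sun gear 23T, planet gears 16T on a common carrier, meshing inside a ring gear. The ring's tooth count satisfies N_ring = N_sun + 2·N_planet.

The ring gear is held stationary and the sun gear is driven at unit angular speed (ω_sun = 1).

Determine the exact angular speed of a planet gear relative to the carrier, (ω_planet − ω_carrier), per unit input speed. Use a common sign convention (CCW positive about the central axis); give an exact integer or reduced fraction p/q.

N_ring = 23 + 2·16 = 55
23(ω_s−ω_c) = −55(ω_r−ω_c),  ω_r=0, ω_s=1
23(1−ω_c) = −55(0−ω_c)  ⇒  78ω_c = 23  ⇒  ω_c = 23/78
sun–planet: 23·(1−23/78) = −16·(ω_p−ω_c)  ⇒  ω_p−ω_c = −(23/16)·(55/78) = -1265/1248

-1265/1248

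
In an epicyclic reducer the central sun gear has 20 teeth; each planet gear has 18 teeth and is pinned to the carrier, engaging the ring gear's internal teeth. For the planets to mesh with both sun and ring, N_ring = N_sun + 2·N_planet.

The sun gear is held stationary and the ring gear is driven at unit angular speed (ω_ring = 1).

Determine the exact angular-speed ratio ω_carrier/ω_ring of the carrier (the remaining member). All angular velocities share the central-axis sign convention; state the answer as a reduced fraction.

14/19

N_ring = 20 + 2·18 = 56
20(ω_s−ω_c) = −56(ω_r−ω_c),  ω_s=0, ω_r=1
20(0−ω_c) = −56(1−ω_c)  ⇒  76ω_c = 56  ⇒  ω_c = 14/19
ω_c/ω_r = 14/19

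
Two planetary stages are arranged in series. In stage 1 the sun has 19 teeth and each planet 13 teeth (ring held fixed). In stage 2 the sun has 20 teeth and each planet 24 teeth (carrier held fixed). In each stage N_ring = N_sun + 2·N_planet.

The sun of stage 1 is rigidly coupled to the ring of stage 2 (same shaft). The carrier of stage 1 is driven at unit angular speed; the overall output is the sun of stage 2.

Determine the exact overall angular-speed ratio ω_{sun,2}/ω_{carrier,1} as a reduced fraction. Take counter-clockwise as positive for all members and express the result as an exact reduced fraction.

Stage 1: N_ring = 19 + 2·13 = 45
Stage 1: 19(ω_s−ω_c) = −45(ω_r−ω_c),  ω_r=0, ω_c=1
Stage 1: ω_s = 1 − (45/19)(0−1) = 64/19
  ⇒ ω_s¹/ω_c¹ = 64/19
Stage 2: N_ring = 20 + 2·24 = 68
Stage 2: 20(ω_s−ω_c) = −68(ω_r−ω_c),  ω_c=0, ω_r=1
Stage 2: ω_s = 0 − (68/20)(1−0) = -17/5
  ⇒ ω_s²/ω_r² = -17/5
Coupling ω_r² = ω_s¹ ⇒ overall = 64/19 × -17/5 = -1088/95

-1088/95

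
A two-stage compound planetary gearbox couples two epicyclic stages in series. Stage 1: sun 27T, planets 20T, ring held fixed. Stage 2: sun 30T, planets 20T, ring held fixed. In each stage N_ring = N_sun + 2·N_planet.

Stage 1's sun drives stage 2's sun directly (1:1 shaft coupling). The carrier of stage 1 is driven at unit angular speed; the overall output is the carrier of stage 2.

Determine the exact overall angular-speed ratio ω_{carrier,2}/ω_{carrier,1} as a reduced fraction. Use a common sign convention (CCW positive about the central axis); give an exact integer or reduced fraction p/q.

47/45

Stage 1: N_ring = 27 + 2·20 = 67
Stage 1: 27(ω_s−ω_c) = −67(ω_r−ω_c),  ω_r=0, ω_c=1
Stage 1: ω_s = 1 − (67/27)(0−1) = 94/27
  ⇒ ω_s¹/ω_c¹ = 94/27
Stage 2: N_ring = 30 + 2·20 = 70
Stage 2: 30(ω_s−ω_c) = −70(ω_r−ω_c),  ω_r=0, ω_s=1
Stage 2: 30(1−ω_c) = −70(0−ω_c)  ⇒  100ω_c = 30  ⇒  ω_c = 3/10
  ⇒ ω_c²/ω_s² = 3/10
Coupling ω_s² = ω_s¹ ⇒ overall = 94/27 × 3/10 = 47/45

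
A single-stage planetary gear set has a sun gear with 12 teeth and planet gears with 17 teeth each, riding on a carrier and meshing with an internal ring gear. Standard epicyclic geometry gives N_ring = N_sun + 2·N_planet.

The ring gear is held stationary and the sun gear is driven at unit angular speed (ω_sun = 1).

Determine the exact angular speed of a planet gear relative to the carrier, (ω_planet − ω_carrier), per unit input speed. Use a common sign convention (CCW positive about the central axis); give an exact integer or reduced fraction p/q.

N_ring = 12 + 2·17 = 46
12(ω_s−ω_c) = −46(ω_r−ω_c),  ω_r=0, ω_s=1
12(1−ω_c) = −46(0−ω_c)  ⇒  58ω_c = 12  ⇒  ω_c = 6/29
sun–planet: 12·(1−6/29) = −17·(ω_p−ω_c)  ⇒  ω_p−ω_c = −(12/17)·(23/29) = -276/493

-276/493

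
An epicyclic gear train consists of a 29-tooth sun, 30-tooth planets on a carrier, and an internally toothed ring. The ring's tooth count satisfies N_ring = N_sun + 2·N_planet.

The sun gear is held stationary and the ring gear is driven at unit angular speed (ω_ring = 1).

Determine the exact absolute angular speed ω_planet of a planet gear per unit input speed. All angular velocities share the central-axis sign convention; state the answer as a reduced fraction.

N_ring = 29 + 2·30 = 89
29(ω_s−ω_c) = −89(ω_r−ω_c),  ω_s=0, ω_r=1
29(0−ω_c) = −89(1−ω_c)  ⇒  118ω_c = 89  ⇒  ω_c = 89/118
sun–planet: 29·(0−89/118) = −30·(ω_p−ω_c)  ⇒  ω_p−ω_c = −(29/30)·(-89/118) = 2581/3540
ω_p = 89/118 + 2581/3540 = 89/60

89/60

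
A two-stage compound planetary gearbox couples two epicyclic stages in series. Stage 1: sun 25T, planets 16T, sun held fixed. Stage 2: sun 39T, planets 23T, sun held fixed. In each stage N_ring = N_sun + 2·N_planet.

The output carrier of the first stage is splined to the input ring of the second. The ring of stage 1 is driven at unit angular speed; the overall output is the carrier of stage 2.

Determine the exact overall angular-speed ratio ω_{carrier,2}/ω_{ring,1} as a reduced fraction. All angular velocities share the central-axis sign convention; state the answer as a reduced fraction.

4845/10168

Stage 1: N_ring = 25 + 2·16 = 57
Stage 1: 25(ω_s−ω_c) = −57(ω_r−ω_c),  ω_s=0, ω_r=1
Stage 1: 25(0−ω_c) = −57(1−ω_c)  ⇒  82ω_c = 57  ⇒  ω_c = 57/82
  ⇒ ω_c¹/ω_r¹ = 57/82
Stage 2: N_ring = 39 + 2·23 = 85
Stage 2: 39(ω_s−ω_c) = −85(ω_r−ω_c),  ω_s=0, ω_r=1
Stage 2: 39(0−ω_c) = −85(1−ω_c)  ⇒  124ω_c = 85  ⇒  ω_c = 85/124
  ⇒ ω_c²/ω_r² = 85/124
Coupling ω_r² = ω_c¹ ⇒ overall = 57/82 × 85/124 = 4845/10168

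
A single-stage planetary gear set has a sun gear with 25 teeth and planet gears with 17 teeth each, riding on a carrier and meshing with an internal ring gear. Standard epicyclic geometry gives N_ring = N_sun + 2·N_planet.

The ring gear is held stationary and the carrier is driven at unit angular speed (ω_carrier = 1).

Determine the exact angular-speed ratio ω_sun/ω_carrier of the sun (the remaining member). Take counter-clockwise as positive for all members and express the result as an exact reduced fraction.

84/25

N_ring = 25 + 2·17 = 59
25(ω_s−ω_c) = −59(ω_r−ω_c),  ω_r=0, ω_c=1
ω_s = 1 − (59/25)(0−1) = 84/25
ω_s/ω_c = 84/25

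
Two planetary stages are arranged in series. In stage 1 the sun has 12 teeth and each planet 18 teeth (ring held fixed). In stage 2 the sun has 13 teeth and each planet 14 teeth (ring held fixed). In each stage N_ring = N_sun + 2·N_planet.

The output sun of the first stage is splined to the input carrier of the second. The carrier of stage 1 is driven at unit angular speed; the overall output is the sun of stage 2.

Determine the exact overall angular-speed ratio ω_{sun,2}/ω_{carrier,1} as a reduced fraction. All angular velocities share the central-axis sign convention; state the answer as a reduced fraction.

Stage 1: N_ring = 12 + 2·18 = 48
Stage 1: 12(ω_s−ω_c) = −48(ω_r−ω_c),  ω_r=0, ω_c=1
Stage 1: ω_s = 1 − (48/12)(0−1) = 5
  ⇒ ω_s¹/ω_c¹ = 5
Stage 2: N_ring = 13 + 2·14 = 41
Stage 2: 13(ω_s−ω_c) = −41(ω_r−ω_c),  ω_r=0, ω_c=1
Stage 2: ω_s = 1 − (41/13)(0−1) = 54/13
  ⇒ ω_s²/ω_c² = 54/13
Coupling ω_c² = ω_s¹ ⇒ overall = 5 × 54/13 = 270/13

270/13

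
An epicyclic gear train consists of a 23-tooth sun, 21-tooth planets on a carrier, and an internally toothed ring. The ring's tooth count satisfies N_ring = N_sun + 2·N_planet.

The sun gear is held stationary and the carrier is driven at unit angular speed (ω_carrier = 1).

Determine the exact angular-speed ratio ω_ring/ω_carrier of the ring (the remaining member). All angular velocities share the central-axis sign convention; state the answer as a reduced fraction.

88/65

N_ring = 23 + 2·21 = 65
23(ω_s−ω_c) = −65(ω_r−ω_c),  ω_s=0, ω_c=1
ω_r = 1 − (23/65)(0−1) = 88/65
ω_r/ω_c = 88/65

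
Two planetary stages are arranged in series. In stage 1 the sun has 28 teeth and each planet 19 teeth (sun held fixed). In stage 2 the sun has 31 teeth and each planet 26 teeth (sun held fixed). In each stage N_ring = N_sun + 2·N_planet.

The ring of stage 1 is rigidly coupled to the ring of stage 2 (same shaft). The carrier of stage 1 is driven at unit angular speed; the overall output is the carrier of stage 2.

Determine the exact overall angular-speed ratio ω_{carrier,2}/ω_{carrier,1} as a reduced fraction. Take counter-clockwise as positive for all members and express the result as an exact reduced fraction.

3901/3762

Stage 1: N_ring = 28 + 2·19 = 66
Stage 1: 28(ω_s−ω_c) = −66(ω_r−ω_c),  ω_s=0, ω_c=1
Stage 1: ω_r = 1 − (28/66)(0−1) = 47/33
  ⇒ ω_r¹/ω_c¹ = 47/33
Stage 2: N_ring = 31 + 2·26 = 83
Stage 2: 31(ω_s−ω_c) = −83(ω_r−ω_c),  ω_s=0, ω_r=1
Stage 2: 31(0−ω_c) = −83(1−ω_c)  ⇒  114ω_c = 83  ⇒  ω_c = 83/114
  ⇒ ω_c²/ω_r² = 83/114
Coupling ω_r² = ω_r¹ ⇒ overall = 47/33 × 83/114 = 3901/3762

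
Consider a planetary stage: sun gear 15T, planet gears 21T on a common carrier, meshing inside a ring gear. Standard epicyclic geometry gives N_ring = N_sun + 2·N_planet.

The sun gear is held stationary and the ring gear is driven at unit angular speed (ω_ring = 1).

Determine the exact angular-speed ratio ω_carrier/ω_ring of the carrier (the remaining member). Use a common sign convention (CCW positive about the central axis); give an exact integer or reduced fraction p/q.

19/24

N_ring = 15 + 2·21 = 57
15(ω_s−ω_c) = −57(ω_r−ω_c),  ω_s=0, ω_r=1
15(0−ω_c) = −57(1−ω_c)  ⇒  72ω_c = 57  ⇒  ω_c = 19/24
ω_c/ω_r = 19/24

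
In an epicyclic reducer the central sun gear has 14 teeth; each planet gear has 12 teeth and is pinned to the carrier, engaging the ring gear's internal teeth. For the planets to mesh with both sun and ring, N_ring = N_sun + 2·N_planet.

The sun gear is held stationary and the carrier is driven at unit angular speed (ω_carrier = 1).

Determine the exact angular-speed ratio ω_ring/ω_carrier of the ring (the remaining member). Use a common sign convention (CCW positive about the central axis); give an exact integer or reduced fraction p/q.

26/19

N_ring = 14 + 2·12 = 38
14(ω_s−ω_c) = −38(ω_r−ω_c),  ω_s=0, ω_c=1
ω_r = 1 − (14/38)(0−1) = 26/19
ω_r/ω_c = 26/19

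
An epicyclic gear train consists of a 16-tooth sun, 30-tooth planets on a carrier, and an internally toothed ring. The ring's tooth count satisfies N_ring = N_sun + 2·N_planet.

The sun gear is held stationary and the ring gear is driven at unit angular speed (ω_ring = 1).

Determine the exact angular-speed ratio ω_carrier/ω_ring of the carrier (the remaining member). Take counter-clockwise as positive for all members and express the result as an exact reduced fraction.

N_ring = 16 + 2·30 = 76
16(ω_s−ω_c) = −76(ω_r−ω_c),  ω_s=0, ω_r=1
16(0−ω_c) = −76(1−ω_c)  ⇒  92ω_c = 76  ⇒  ω_c = 19/23
ω_c/ω_r = 19/23

19/23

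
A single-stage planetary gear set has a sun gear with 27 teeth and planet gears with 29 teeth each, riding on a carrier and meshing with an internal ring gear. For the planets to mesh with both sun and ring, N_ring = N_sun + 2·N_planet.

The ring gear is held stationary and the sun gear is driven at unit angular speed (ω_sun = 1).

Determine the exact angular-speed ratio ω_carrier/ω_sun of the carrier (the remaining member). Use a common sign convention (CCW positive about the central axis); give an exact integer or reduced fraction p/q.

N_ring = 27 + 2·29 = 85
27(ω_s−ω_c) = −85(ω_r−ω_c),  ω_r=0, ω_s=1
27(1−ω_c) = −85(0−ω_c)  ⇒  112ω_c = 27  ⇒  ω_c = 27/112
ω_c/ω_s = 27/112

27/112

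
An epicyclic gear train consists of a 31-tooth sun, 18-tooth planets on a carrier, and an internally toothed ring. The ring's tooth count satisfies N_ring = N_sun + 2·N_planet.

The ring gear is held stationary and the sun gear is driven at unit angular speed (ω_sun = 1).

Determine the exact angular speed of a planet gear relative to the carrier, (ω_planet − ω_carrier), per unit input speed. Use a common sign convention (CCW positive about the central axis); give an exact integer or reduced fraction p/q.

N_ring = 31 + 2·18 = 67
31(ω_s−ω_c) = −67(ω_r−ω_c),  ω_r=0, ω_s=1
31(1−ω_c) = −67(0−ω_c)  ⇒  98ω_c = 31  ⇒  ω_c = 31/98
sun–planet: 31·(1−31/98) = −18·(ω_p−ω_c)  ⇒  ω_p−ω_c = −(31/18)·(67/98) = -2077/1764

-2077/1764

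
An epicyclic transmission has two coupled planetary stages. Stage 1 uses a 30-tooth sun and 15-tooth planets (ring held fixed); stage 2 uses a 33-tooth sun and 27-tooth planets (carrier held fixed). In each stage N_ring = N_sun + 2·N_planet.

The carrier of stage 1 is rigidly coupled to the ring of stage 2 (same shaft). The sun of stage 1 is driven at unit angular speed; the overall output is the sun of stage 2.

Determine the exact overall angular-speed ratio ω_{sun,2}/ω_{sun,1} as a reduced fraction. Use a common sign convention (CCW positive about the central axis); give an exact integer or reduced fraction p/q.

Stage 1: N_ring = 30 + 2·15 = 60
Stage 1: 30(ω_s−ω_c) = −60(ω_r−ω_c),  ω_r=0, ω_s=1
Stage 1: 30(1−ω_c) = −60(0−ω_c)  ⇒  90ω_c = 30  ⇒  ω_c = 1/3
  ⇒ ω_c¹/ω_s¹ = 1/3
Stage 2: N_ring = 33 + 2·27 = 87
Stage 2: 33(ω_s−ω_c) = −87(ω_r−ω_c),  ω_c=0, ω_r=1
Stage 2: ω_s = 0 − (87/33)(1−0) = -29/11
  ⇒ ω_s²/ω_r² = -29/11
Coupling ω_r² = ω_c¹ ⇒ overall = 1/3 × -29/11 = -29/33

-29/33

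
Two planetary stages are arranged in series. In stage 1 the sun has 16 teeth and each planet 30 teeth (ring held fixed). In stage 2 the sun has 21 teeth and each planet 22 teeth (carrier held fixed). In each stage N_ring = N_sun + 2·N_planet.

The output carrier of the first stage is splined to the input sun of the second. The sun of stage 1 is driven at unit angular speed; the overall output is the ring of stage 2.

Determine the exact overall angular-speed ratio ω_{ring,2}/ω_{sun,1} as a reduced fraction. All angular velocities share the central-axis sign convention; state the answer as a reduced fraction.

-84/1495

Stage 1: N_ring = 16 + 2·30 = 76
Stage 1: 16(ω_s−ω_c) = −76(ω_r−ω_c),  ω_r=0, ω_s=1
Stage 1: 16(1−ω_c) = −76(0−ω_c)  ⇒  92ω_c = 16  ⇒  ω_c = 4/23
  ⇒ ω_c¹/ω_s¹ = 4/23
Stage 2: N_ring = 21 + 2·22 = 65
Stage 2: 21(ω_s−ω_c) = −65(ω_r−ω_c),  ω_c=0, ω_s=1
Stage 2: ω_r = 0 − (21/65)(1−0) = -21/65
  ⇒ ω_r²/ω_s² = -21/65
Coupling ω_s² = ω_c¹ ⇒ overall = 4/23 × -21/65 = -84/1495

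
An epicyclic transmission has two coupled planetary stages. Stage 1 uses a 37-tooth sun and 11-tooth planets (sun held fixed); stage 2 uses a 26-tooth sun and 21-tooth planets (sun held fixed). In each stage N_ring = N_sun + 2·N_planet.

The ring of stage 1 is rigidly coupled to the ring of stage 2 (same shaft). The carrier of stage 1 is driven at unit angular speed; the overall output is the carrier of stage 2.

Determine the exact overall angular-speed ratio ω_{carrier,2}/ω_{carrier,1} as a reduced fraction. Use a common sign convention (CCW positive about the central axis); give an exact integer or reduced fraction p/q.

3264/2773

Stage 1: N_ring = 37 + 2·11 = 59
Stage 1: 37(ω_s−ω_c) = −59(ω_r−ω_c),  ω_s=0, ω_c=1
Stage 1: ω_r = 1 − (37/59)(0−1) = 96/59
  ⇒ ω_r¹/ω_c¹ = 96/59
Stage 2: N_ring = 26 + 2·21 = 68
Stage 2: 26(ω_s−ω_c) = −68(ω_r−ω_c),  ω_s=0, ω_r=1
Stage 2: 26(0−ω_c) = −68(1−ω_c)  ⇒  94ω_c = 68  ⇒  ω_c = 34/47
  ⇒ ω_c²/ω_r² = 34/47
Coupling ω_r² = ω_r¹ ⇒ overall = 96/59 × 34/47 = 3264/2773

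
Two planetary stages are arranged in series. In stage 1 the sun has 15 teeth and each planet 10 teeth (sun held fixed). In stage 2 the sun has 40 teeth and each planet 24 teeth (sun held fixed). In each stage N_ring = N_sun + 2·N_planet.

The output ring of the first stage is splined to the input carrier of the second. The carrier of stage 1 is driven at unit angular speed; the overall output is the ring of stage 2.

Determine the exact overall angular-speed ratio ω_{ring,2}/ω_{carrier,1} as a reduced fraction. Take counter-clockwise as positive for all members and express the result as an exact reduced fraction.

160/77

Stage 1: N_ring = 15 + 2·10 = 35
Stage 1: 15(ω_s−ω_c) = −35(ω_r−ω_c),  ω_s=0, ω_c=1
Stage 1: ω_r = 1 − (15/35)(0−1) = 10/7
  ⇒ ω_r¹/ω_c¹ = 10/7
Stage 2: N_ring = 40 + 2·24 = 88
Stage 2: 40(ω_s−ω_c) = −88(ω_r−ω_c),  ω_s=0, ω_c=1
Stage 2: ω_r = 1 − (40/88)(0−1) = 16/11
  ⇒ ω_r²/ω_c² = 16/11
Coupling ω_c² = ω_r¹ ⇒ overall = 10/7 × 16/11 = 160/77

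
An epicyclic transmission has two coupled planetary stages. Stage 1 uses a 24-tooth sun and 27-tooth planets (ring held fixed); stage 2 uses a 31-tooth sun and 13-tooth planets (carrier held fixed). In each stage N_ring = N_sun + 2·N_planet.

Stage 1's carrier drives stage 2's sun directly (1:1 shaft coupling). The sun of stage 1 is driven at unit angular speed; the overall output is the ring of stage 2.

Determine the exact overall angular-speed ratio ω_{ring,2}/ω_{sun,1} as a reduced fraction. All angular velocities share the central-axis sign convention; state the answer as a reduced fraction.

Stage 1: N_ring = 24 + 2·27 = 78
Stage 1: 24(ω_s−ω_c) = −78(ω_r−ω_c),  ω_r=0, ω_s=1
Stage 1: 24(1−ω_c) = −78(0−ω_c)  ⇒  102ω_c = 24  ⇒  ω_c = 4/17
  ⇒ ω_c¹/ω_s¹ = 4/17
Stage 2: N_ring = 31 + 2·13 = 57
Stage 2: 31(ω_s−ω_c) = −57(ω_r−ω_c),  ω_c=0, ω_s=1
Stage 2: ω_r = 0 − (31/57)(1−0) = -31/57
  ⇒ ω_r²/ω_s² = -31/57
Coupling ω_s² = ω_c¹ ⇒ overall = 4/17 × -31/57 = -124/969

-124/969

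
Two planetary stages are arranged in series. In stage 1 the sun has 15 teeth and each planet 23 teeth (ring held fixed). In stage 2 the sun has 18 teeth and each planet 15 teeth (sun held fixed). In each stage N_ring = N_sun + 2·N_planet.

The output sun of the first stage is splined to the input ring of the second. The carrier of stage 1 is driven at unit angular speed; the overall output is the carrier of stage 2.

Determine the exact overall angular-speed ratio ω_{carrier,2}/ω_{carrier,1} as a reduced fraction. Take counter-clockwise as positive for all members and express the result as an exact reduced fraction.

608/165

Stage 1: N_ring = 15 + 2·23 = 61
Stage 1: 15(ω_s−ω_c) = −61(ω_r−ω_c),  ω_r=0, ω_c=1
Stage 1: ω_s = 1 − (61/15)(0−1) = 76/15
  ⇒ ω_s¹/ω_c¹ = 76/15
Stage 2: N_ring = 18 + 2·15 = 48
Stage 2: 18(ω_s−ω_c) = −48(ω_r−ω_c),  ω_s=0, ω_r=1
Stage 2: 18(0−ω_c) = −48(1−ω_c)  ⇒  66ω_c = 48  ⇒  ω_c = 8/11
  ⇒ ω_c²/ω_r² = 8/11
Coupling ω_r² = ω_s¹ ⇒ overall = 76/15 × 8/11 = 608/165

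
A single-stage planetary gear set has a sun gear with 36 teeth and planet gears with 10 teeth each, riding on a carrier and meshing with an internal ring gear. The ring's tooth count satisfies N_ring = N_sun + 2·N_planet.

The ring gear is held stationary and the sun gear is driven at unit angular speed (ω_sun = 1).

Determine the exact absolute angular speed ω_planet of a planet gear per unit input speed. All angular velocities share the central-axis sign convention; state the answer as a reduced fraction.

N_ring = 36 + 2·10 = 56
36(ω_s−ω_c) = −56(ω_r−ω_c),  ω_r=0, ω_s=1
36(1−ω_c) = −56(0−ω_c)  ⇒  92ω_c = 36  ⇒  ω_c = 9/23
sun–planet: 36·(1−9/23) = −10·(ω_p−ω_c)  ⇒  ω_p−ω_c = −(36/10)·(14/23) = -252/115
ω_p = 9/23 − 252/115 = -9/5

-9/5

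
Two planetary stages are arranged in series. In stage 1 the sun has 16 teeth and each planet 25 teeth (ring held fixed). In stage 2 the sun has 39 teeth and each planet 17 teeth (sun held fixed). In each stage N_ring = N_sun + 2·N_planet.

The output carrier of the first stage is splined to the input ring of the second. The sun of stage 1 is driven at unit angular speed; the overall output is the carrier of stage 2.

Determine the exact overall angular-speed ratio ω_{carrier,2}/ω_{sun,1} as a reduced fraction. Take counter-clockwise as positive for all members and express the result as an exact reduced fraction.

Stage 1: N_ring = 16 + 2·25 = 66
Stage 1: 16(ω_s−ω_c) = −66(ω_r−ω_c),  ω_r=0, ω_s=1
Stage 1: 16(1−ω_c) = −66(0−ω_c)  ⇒  82ω_c = 16  ⇒  ω_c = 8/41
  ⇒ ω_c¹/ω_s¹ = 8/41
Stage 2: N_ring = 39 + 2·17 = 73
Stage 2: 39(ω_s−ω_c) = −73(ω_r−ω_c),  ω_s=0, ω_r=1
Stage 2: 39(0−ω_c) = −73(1−ω_c)  ⇒  112ω_c = 73  ⇒  ω_c = 73/112
  ⇒ ω_c²/ω_r² = 73/112
Coupling ω_r² = ω_c¹ ⇒ overall = 8/41 × 73/112 = 73/574

73/574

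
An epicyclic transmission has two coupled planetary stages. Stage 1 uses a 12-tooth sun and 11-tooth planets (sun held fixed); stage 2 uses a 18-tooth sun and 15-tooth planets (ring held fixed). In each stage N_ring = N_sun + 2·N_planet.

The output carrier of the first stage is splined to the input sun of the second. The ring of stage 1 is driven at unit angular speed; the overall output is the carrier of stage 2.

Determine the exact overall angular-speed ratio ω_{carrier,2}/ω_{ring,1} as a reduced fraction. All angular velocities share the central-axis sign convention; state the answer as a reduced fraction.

51/253

Stage 1: N_ring = 12 + 2·11 = 34
Stage 1: 12(ω_s−ω_c) = −34(ω_r−ω_c),  ω_s=0, ω_r=1
Stage 1: 12(0−ω_c) = −34(1−ω_c)  ⇒  46ω_c = 34  ⇒  ω_c = 17/23
  ⇒ ω_c¹/ω_r¹ = 17/23
Stage 2: N_ring = 18 + 2·15 = 48
Stage 2: 18(ω_s−ω_c) = −48(ω_r−ω_c),  ω_r=0, ω_s=1
Stage 2: 18(1−ω_c) = −48(0−ω_c)  ⇒  66ω_c = 18  ⇒  ω_c = 3/11
  ⇒ ω_c²/ω_s² = 3/11
Coupling ω_s² = ω_c¹ ⇒ overall = 17/23 × 3/11 = 51/253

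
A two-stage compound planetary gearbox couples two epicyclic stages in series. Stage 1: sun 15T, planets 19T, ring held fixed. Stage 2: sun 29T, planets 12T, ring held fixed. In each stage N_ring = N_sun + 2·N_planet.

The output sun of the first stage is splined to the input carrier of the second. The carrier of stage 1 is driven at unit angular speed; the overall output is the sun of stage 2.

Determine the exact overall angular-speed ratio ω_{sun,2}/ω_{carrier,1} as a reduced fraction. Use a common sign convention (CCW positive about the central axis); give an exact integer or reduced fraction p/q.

5576/435

Stage 1: N_ring = 15 + 2·19 = 53
Stage 1: 15(ω_s−ω_c) = −53(ω_r−ω_c),  ω_r=0, ω_c=1
Stage 1: ω_s = 1 − (53/15)(0−1) = 68/15
  ⇒ ω_s¹/ω_c¹ = 68/15
Stage 2: N_ring = 29 + 2·12 = 53
Stage 2: 29(ω_s−ω_c) = −53(ω_r−ω_c),  ω_r=0, ω_c=1
Stage 2: ω_s = 1 − (53/29)(0−1) = 82/29
  ⇒ ω_s²/ω_c² = 82/29
Coupling ω_c² = ω_s¹ ⇒ overall = 68/15 × 82/29 = 5576/435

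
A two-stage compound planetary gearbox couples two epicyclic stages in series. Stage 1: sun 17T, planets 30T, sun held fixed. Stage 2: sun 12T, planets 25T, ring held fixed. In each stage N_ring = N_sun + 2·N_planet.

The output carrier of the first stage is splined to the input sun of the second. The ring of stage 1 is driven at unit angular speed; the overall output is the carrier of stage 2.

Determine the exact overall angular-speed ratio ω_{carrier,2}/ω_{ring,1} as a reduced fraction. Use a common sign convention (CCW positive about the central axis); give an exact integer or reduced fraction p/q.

231/1739

Stage 1: N_ring = 17 + 2·30 = 77
Stage 1: 17(ω_s−ω_c) = −77(ω_r−ω_c),  ω_s=0, ω_r=1
Stage 1: 17(0−ω_c) = −77(1−ω_c)  ⇒  94ω_c = 77  ⇒  ω_c = 77/94
  ⇒ ω_c¹/ω_r¹ = 77/94
Stage 2: N_ring = 12 + 2·25 = 62
Stage 2: 12(ω_s−ω_c) = −62(ω_r−ω_c),  ω_r=0, ω_s=1
Stage 2: 12(1−ω_c) = −62(0−ω_c)  ⇒  74ω_c = 12  ⇒  ω_c = 6/37
  ⇒ ω_c²/ω_s² = 6/37
Coupling ω_s² = ω_c¹ ⇒ overall = 77/94 × 6/37 = 231/1739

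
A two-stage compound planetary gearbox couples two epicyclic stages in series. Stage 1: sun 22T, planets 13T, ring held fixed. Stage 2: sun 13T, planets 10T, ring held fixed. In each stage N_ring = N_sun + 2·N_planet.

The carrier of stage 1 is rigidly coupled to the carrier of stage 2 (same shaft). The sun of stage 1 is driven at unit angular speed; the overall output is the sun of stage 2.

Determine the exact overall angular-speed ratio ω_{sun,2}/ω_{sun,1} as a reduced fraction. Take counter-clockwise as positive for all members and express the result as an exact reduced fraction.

506/455

Stage 1: N_ring = 22 + 2·13 = 48
Stage 1: 22(ω_s−ω_c) = −48(ω_r−ω_c),  ω_r=0, ω_s=1
Stage 1: 22(1−ω_c) = −48(0−ω_c)  ⇒  70ω_c = 22  ⇒  ω_c = 11/35
  ⇒ ω_c¹/ω_s¹ = 11/35
Stage 2: N_ring = 13 + 2·10 = 33
Stage 2: 13(ω_s−ω_c) = −33(ω_r−ω_c),  ω_r=0, ω_c=1
Stage 2: ω_s = 1 − (33/13)(0−1) = 46/13
  ⇒ ω_s²/ω_c² = 46/13
Coupling ω_c² = ω_c¹ ⇒ overall = 11/35 × 46/13 = 506/455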